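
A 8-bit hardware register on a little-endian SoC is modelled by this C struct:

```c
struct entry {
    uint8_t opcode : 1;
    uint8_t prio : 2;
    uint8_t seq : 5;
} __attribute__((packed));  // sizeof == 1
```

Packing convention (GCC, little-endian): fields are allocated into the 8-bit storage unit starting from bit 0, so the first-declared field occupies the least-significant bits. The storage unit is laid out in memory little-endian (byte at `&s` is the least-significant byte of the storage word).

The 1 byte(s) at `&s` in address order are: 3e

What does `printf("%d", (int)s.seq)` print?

[0]=0x3e (little-endian) → word 0x3e
opcode:1 @ bit 0 → (0x3e>>0)&0x1 = 0x0
prio:2 @ bit 1 → (0x3e>>1)&0x3 = 0x3
seq:5 @ bit 3 → (0x3e>>3)&0x1f = 0x7  ←

7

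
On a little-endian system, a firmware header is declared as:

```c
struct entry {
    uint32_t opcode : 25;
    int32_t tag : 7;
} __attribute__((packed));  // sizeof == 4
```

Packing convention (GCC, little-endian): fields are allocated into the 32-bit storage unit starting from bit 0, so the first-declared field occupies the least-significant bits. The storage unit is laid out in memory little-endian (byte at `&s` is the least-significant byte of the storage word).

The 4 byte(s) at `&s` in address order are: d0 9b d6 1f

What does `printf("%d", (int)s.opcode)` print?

30841808

[0]=0xd0 [1]=0x9b [2]=0xd6 [3]=0x1f (little-endian) → word 0x1fd69bd0
opcode:25 @ bit 0 → (0x1fd69bd0>>0)&0x1ffffff = 0x1d69bd0  ←
tag:7 @ bit 25 → (0x1fd69bd0>>25)&0x7f = 0xf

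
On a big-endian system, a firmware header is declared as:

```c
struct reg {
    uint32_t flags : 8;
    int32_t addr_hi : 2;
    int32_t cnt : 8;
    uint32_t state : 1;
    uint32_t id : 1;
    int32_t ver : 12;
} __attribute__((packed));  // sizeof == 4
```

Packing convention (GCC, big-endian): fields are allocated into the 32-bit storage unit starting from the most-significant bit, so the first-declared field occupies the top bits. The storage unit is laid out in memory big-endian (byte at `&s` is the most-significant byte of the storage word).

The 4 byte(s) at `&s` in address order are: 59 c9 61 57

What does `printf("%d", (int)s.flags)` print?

[0]=0x59 [1]=0xc9 [2]=0x61 [3]=0x57 (big-endian) → word 0x59c96157
flags:8 @ bit 24 → (0x59c96157>>24)&0xff = 0x59  ←
addr_hi:2 @ bit 22 → (0x59c96157>>22)&0x3 = 0x3
cnt:8 @ bit 14 → (0x59c96157>>14)&0xff = 0x25
state:1 @ bit 13 → (0x59c96157>>13)&0x1 = 0x1
id:1 @ bit 12 → (0x59c96157>>12)&0x1 = 0x0
ver:12 @ bit 0 → (0x59c96157>>0)&0xfff = 0x157

89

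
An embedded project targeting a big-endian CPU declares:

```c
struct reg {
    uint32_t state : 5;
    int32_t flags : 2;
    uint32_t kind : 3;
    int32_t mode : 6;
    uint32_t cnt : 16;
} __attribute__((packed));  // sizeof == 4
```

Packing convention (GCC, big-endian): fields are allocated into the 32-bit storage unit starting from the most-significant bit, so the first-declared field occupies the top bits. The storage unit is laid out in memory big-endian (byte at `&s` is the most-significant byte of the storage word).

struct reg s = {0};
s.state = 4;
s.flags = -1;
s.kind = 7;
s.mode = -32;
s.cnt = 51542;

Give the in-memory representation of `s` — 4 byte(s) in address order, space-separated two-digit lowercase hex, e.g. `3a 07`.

state:5 = 4 → 0x4 << 27 → word 0x20000000
flags:2 = -1 → 0x3 << 25 → word 0x26000000
kind:3 = 7 → 0x7 << 22 → word 0x27c00000
mode:6 = -32 → 0x20 << 16 → word 0x27e00000
cnt:16 = 51542 → 0xc956 << 0 → word 0x27e0c956
word = 0x27e0c956 → big-endian bytes:
  [0]=0x27  [1]=0xe0  [2]=0xc9  [3]=0x56

27 e0 c9 56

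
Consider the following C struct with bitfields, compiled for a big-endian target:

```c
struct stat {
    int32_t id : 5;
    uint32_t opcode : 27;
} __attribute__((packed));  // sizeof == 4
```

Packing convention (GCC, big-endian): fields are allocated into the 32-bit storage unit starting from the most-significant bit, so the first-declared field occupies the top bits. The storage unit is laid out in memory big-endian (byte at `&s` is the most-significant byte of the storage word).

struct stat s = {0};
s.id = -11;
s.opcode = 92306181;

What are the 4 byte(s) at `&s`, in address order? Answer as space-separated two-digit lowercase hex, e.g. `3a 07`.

id:5 = -11 → 0x15 << 27 → word 0xa8000000
opcode:27 = 92306181 → 0x5807b05 << 0 → word 0xad807b05
word = 0xad807b05 → big-endian bytes:
  [0]=0xad  [1]=0x80  [2]=0x7b  [3]=0x05

ad 80 7b 05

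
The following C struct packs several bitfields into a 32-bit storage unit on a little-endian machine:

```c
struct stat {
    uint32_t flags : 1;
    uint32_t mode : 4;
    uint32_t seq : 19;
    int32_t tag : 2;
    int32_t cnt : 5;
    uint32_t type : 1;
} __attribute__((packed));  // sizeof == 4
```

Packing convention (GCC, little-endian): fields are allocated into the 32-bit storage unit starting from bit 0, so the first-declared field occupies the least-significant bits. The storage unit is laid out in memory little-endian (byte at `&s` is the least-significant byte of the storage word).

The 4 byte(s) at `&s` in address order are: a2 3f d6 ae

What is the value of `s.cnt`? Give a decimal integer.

11

[0]=0xa2 [1]=0x3f [2]=0xd6 [3]=0xae (little-endian) → word 0xaed63fa2
flags:1 @ bit 0 → (0xaed63fa2>>0)&0x1 = 0x0
mode:4 @ bit 1 → (0xaed63fa2>>1)&0xf = 0x1
seq:19 @ bit 5 → (0xaed63fa2>>5)&0x7ffff = 0x6b1fd
tag:2 @ bit 24 → (0xaed63fa2>>24)&0x3 = 0x2
cnt:5 @ bit 26 → (0xaed63fa2>>26)&0x1f = 0xb  ←
type:1 @ bit 31 → (0xaed63fa2>>31)&0x1 = 0x1
cnt signed 5b, MSB=0: value = 11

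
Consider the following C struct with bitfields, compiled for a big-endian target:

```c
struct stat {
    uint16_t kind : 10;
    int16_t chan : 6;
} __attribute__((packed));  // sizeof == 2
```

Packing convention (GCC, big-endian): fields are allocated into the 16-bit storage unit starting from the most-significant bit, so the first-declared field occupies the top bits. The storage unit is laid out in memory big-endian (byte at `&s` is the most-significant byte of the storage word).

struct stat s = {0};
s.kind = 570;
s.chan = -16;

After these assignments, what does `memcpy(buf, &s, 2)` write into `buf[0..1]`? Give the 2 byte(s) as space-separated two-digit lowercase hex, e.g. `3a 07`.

8e b0

kind:10 = 570 → 0x23a << 6 → word 0x8e80
chan:6 = -16 → 0x30 << 0 → word 0x8eb0
word = 0x8eb0 → big-endian bytes:
  [0]=0x8e  [1]=0xb0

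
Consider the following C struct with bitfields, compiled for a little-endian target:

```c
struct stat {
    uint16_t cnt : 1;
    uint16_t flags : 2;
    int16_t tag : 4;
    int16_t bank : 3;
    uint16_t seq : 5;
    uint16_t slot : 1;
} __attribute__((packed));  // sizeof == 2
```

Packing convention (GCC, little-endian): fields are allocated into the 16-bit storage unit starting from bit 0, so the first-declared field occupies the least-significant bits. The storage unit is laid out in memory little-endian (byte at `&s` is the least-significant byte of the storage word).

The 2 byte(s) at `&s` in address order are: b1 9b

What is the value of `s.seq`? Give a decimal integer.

6

[0]=0xb1 [1]=0x9b (little-endian) → word 0x9bb1
cnt:1 @ bit 0 → (0x9bb1>>0)&0x1 = 0x1
flags:2 @ bit 1 → (0x9bb1>>1)&0x3 = 0x0
tag:4 @ bit 3 → (0x9bb1>>3)&0xf = 0x6
bank:3 @ bit 7 → (0x9bb1>>7)&0x7 = 0x7
seq:5 @ bit 10 → (0x9bb1>>10)&0x1f = 0x6  ←
slot:1 @ bit 15 → (0x9bb1>>15)&0x1 = 0x1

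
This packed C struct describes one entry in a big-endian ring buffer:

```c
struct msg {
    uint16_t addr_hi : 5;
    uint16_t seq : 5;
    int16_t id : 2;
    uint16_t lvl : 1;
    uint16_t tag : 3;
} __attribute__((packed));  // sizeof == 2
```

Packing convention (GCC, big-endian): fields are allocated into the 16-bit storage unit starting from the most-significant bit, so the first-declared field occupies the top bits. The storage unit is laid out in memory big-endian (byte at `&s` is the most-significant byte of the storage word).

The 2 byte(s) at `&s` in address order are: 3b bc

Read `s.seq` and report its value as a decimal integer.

14

[0]=0x3b [1]=0xbc (big-endian) → word 0x3bbc
addr_hi [11+:5] = (word>>11) & 0x1f = 7
seq [6+:5] = (word>>6) & 0x1f = 14  ←
id [4+:2] = (word>>4) & 0x3 = 3
lvl [3+:1] = (word>>3) & 0x1 = 1
tag [0+:3] = (word>>0) & 0x7 = 4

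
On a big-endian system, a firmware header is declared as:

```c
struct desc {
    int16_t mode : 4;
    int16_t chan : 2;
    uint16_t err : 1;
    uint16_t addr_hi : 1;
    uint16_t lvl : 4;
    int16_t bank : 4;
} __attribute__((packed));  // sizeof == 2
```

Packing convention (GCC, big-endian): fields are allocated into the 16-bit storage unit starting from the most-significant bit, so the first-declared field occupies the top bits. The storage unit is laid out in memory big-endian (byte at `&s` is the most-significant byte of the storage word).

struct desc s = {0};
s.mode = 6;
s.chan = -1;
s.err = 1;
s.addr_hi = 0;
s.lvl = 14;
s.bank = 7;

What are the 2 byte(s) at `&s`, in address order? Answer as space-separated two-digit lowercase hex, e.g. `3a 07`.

mode:4 = 6 → 0x6 << 12 → word 0x6000
chan:2 = -1 → 0x3 << 10 → word 0x6c00
err:1 = 1 → 0x1 << 9 → word 0x6e00
addr_hi:1 = 0 → 0x0 << 8 → word 0x6e00
lvl:4 = 14 → 0xe << 4 → word 0x6ee0
bank:4 = 7 → 0x7 << 0 → word 0x6ee7
word = 0x6ee7 → big-endian bytes:
  [0]=0x6e  [1]=0xe7

6e e7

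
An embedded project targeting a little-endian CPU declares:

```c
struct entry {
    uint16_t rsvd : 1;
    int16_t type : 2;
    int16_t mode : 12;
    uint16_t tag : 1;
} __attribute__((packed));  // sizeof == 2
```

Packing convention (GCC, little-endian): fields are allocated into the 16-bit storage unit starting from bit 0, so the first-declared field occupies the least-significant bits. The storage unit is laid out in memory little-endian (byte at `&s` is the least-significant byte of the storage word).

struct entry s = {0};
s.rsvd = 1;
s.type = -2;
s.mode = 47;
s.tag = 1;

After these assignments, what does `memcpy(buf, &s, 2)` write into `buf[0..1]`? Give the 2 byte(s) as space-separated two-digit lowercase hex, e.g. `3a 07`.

[0+:1] rsvd=1 & 0x1 = 0x1; word=0x0001
[1+:2] type=-2 & 0x3 = 0x2; word=0x0005
[3+:12] mode=47 & 0xfff = 0x2f; word=0x017d
[15+:1] tag=1 & 0x1 = 0x1; word=0x817d
word = 0x817d → little-endian bytes:
  [0]=0x7d  [1]=0x81

7d 81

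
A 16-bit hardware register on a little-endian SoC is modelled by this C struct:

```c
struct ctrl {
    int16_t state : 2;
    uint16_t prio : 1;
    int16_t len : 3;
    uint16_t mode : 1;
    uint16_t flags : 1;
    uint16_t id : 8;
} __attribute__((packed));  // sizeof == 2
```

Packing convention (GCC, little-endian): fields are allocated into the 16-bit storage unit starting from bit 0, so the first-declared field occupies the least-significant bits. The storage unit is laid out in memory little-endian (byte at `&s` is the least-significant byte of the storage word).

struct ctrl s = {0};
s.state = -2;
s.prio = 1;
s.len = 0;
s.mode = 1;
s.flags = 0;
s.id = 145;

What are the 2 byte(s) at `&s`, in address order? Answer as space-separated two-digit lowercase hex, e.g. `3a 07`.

state:2 = -2 → 0x2 << 0 → word 0x0002
prio:1 = 1 → 0x1 << 2 → word 0x0006
len:3 = 0 → 0x0 << 3 → word 0x0006
mode:1 = 1 → 0x1 << 6 → word 0x0046
flags:1 = 0 → 0x0 << 7 → word 0x0046
id:8 = 145 → 0x91 << 8 → word 0x9146
word = 0x9146 → little-endian bytes:
  [0]=0x46  [1]=0x91

46 91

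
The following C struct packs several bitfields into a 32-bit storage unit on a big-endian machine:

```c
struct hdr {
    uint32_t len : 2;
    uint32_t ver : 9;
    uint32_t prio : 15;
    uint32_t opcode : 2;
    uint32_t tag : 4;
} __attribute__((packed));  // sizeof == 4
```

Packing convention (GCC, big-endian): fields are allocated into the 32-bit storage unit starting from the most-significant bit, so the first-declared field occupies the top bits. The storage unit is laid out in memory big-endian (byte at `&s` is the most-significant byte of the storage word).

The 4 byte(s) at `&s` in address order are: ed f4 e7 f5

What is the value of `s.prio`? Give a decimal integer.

21407

[0]=0xed [1]=0xf4 [2]=0xe7 [3]=0xf5 (big-endian) → word 0xedf4e7f5
len [30+:2] = (word>>30) & 0x3 = 3
ver [21+:9] = (word>>21) & 0x1ff = 367
prio [6+:15] = (word>>6) & 0x7fff = 21407  ←
opcode [4+:2] = (word>>4) & 0x3 = 3
tag [0+:4] = (word>>0) & 0xf = 5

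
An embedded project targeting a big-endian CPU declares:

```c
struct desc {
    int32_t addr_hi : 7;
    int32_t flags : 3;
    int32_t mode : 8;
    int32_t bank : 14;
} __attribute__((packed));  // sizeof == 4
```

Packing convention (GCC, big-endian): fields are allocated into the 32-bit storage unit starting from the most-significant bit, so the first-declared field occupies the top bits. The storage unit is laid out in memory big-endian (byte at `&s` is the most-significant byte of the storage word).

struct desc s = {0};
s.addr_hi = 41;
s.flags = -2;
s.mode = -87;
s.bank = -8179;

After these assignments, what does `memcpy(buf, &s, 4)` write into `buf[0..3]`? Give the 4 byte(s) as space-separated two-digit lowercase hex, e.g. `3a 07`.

53 aa 60 0d

[25+:7] addr_hi=41 & 0x7f = 0x29; word=0x52000000
[22+:3] flags=-2 & 0x7 = 0x6; word=0x53800000
[14+:8] mode=-87 & 0xff = 0xa9; word=0x53aa4000
[0+:14] bank=-8179 & 0x3fff = 0x200d; word=0x53aa600d
word = 0x53aa600d → big-endian bytes:
  [0]=0x53  [1]=0xaa  [2]=0x60  [3]=0x0d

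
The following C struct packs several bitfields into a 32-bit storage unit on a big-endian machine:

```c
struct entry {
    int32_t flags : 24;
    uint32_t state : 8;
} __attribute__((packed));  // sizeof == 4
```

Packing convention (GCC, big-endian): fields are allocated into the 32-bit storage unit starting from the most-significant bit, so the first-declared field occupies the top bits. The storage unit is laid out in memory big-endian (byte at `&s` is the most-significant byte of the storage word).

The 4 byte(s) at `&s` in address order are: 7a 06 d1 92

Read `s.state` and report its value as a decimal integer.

[0]=0x7a [1]=0x06 [2]=0xd1 [3]=0x92 (big-endian) → word 0x7a06d192
flags:24 @ bit 8 → (0x7a06d192>>8)&0xffffff = 0x7a06d1
state:8 @ bit 0 → (0x7a06d192>>0)&0xff = 0x92  ←

146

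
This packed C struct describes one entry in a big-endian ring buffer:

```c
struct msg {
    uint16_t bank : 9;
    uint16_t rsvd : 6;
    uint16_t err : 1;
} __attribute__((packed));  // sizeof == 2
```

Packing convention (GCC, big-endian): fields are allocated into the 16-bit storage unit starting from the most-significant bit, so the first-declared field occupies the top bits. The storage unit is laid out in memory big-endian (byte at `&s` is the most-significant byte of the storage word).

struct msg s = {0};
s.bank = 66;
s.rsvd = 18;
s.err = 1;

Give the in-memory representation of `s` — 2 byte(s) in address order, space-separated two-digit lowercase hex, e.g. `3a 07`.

21 25

[7+:9] bank=66 & 0x1ff = 0x42; word=0x2100
[1+:6] rsvd=18 & 0x3f = 0x12; word=0x2124
[0+:1] err=1 & 0x1 = 0x1; word=0x2125
word = 0x2125 → big-endian bytes:
  [0]=0x21  [1]=0x25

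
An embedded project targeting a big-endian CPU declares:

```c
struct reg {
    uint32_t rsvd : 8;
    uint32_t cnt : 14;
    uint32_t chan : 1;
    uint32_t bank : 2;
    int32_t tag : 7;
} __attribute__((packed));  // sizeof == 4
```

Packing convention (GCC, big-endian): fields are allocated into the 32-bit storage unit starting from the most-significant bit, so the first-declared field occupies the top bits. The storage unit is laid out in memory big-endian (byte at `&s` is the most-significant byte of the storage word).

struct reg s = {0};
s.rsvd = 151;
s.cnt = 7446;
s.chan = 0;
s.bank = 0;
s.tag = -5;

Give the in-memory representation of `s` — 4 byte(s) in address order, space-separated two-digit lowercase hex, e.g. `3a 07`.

97 74 58 7b

rsvd:8 = 151 → 0x97 << 24 → word 0x97000000
cnt:14 = 7446 → 0x1d16 << 10 → word 0x97745800
chan:1 = 0 → 0x0 << 9 → word 0x97745800
bank:2 = 0 → 0x0 << 7 → word 0x97745800
tag:7 = -5 → 0x7b << 0 → word 0x9774587b
word = 0x9774587b → big-endian bytes:
  [0]=0x97  [1]=0x74  [2]=0x58  [3]=0x7b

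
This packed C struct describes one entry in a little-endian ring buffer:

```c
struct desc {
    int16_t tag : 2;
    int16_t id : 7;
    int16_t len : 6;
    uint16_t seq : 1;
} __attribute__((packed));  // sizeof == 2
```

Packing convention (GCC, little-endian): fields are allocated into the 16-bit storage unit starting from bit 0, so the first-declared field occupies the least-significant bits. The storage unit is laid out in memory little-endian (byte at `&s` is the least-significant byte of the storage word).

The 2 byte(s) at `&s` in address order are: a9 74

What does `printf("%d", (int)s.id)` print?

[0]=0xa9 [1]=0x74 (little-endian) → word 0x74a9
tag [0+:2] = (word>>0) & 0x3 = 1
id [2+:7] = (word>>2) & 0x7f = 42  ←
len [9+:6] = (word>>9) & 0x3f = 58
seq [15+:1] = (word>>15) & 0x1 = 0
id signed 7b, MSB=0: value = 42

42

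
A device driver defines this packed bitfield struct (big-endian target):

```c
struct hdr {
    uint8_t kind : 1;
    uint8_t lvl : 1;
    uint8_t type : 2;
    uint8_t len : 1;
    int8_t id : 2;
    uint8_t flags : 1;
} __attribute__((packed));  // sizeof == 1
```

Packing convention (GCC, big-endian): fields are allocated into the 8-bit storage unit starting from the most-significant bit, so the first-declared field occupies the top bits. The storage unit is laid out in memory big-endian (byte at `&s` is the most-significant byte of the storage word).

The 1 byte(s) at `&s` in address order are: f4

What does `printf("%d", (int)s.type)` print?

3

[0]=0xf4 (big-endian) → word 0xf4
kind:1 @ bit 7 → (0xf4>>7)&0x1 = 0x1
lvl:1 @ bit 6 → (0xf4>>6)&0x1 = 0x1
type:2 @ bit 4 → (0xf4>>4)&0x3 = 0x3  ←
len:1 @ bit 3 → (0xf4>>3)&0x1 = 0x0
id:2 @ bit 1 → (0xf4>>1)&0x3 = 0x2
flags:1 @ bit 0 → (0xf4>>0)&0x1 = 0x0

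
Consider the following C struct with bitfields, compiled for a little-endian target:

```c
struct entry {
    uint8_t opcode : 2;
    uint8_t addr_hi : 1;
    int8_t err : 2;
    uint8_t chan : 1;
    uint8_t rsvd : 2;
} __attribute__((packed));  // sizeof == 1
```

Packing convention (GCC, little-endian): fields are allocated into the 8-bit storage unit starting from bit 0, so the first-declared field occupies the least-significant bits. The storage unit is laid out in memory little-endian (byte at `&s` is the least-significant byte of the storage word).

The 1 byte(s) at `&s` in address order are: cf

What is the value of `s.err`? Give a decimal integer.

1

[0]=0xcf (little-endian) → word 0xcf
opcode:2 @ bit 0 → (0xcf>>0)&0x3 = 0x3
addr_hi:1 @ bit 2 → (0xcf>>2)&0x1 = 0x1
err:2 @ bit 3 → (0xcf>>3)&0x3 = 0x1  ←
chan:1 @ bit 5 → (0xcf>>5)&0x1 = 0x0
rsvd:2 @ bit 6 → (0xcf>>6)&0x3 = 0x3
err signed 2b, MSB=0: value = 1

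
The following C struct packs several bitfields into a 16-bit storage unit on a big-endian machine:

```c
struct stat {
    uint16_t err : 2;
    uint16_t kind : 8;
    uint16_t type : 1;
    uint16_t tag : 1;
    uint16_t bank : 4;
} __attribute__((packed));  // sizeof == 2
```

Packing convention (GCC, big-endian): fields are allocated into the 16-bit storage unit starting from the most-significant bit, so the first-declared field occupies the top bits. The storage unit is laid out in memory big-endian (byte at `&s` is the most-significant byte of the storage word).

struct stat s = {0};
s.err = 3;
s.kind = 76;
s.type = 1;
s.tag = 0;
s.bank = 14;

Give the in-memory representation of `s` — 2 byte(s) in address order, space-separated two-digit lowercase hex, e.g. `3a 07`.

d3 2e

[14+:2] err=3 & 0x3 = 0x3; word=0xc000
[6+:8] kind=76 & 0xff = 0x4c; word=0xd300
[5+:1] type=1 & 0x1 = 0x1; word=0xd320
[4+:1] tag=0 & 0x1 = 0x0; word=0xd320
[0+:4] bank=14 & 0xf = 0xe; word=0xd32e
word = 0xd32e → big-endian bytes:
  [0]=0xd3  [1]=0x2e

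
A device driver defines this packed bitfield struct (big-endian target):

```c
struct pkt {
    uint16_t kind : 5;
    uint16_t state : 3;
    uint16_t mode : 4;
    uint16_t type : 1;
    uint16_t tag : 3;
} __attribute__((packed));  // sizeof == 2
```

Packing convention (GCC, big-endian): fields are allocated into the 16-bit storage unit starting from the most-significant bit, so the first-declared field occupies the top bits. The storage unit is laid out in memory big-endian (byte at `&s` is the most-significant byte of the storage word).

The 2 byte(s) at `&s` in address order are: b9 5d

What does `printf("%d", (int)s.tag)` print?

5

[0]=0xb9 [1]=0x5d (big-endian) → word 0xb95d
kind [11+:5] = (word>>11) & 0x1f = 23
state [8+:3] = (word>>8) & 0x7 = 1
mode [4+:4] = (word>>4) & 0xf = 5
type [3+:1] = (word>>3) & 0x1 = 1
tag [0+:3] = (word>>0) & 0x7 = 5  ←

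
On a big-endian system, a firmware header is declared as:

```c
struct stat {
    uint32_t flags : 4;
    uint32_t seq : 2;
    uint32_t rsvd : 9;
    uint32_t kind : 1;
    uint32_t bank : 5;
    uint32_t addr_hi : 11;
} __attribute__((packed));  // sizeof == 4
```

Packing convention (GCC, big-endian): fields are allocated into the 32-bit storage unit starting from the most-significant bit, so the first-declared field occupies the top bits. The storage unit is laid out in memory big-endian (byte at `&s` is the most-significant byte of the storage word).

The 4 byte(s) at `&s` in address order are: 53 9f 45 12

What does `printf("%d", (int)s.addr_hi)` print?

[0]=0x53 [1]=0x9f [2]=0x45 [3]=0x12 (big-endian) → word 0x539f4512
flags [28+:4] = (word>>28) & 0xf = 5
seq [26+:2] = (word>>26) & 0x3 = 0
rsvd [17+:9] = (word>>17) & 0x1ff = 463
kind [16+:1] = (word>>16) & 0x1 = 1
bank [11+:5] = (word>>11) & 0x1f = 8
addr_hi [0+:11] = (word>>0) & 0x7ff = 1298  ←

1298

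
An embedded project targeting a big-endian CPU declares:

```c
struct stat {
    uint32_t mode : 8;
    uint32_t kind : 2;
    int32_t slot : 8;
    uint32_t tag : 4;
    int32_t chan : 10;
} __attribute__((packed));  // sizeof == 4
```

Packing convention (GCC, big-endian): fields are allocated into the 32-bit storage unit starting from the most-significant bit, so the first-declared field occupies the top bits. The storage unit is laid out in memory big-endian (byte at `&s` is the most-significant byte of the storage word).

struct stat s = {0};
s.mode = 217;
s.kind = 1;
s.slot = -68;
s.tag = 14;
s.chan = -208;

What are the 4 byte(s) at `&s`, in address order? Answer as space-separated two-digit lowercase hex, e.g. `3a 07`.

d9 6f 3b 30

mode (8b) val=217 bits=0xd9 at bit 24: 0xd9000000
kind (2b) val=1 bits=0x1 at bit 22: 0xd9400000
slot (8b) val=-68 bits=0xbc at bit 14: 0xd96f0000
tag (4b) val=14 bits=0xe at bit 10: 0xd96f3800
chan (10b) val=-208 bits=0x330 at bit 0: 0xd96f3b30
word = 0xd96f3b30 → big-endian bytes:
  [0]=0xd9  [1]=0x6f  [2]=0x3b  [3]=0x30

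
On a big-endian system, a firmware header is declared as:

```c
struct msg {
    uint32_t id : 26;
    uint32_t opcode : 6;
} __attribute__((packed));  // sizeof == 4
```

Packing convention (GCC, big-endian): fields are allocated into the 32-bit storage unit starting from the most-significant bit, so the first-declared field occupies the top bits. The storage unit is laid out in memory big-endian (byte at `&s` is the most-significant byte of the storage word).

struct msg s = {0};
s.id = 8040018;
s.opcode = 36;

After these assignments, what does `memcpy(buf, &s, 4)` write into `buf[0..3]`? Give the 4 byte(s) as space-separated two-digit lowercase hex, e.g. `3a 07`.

1e ab 94 a4

id:26 = 8040018 → 0x7aae52 << 6 → word 0x1eab9480
opcode:6 = 36 → 0x24 << 0 → word 0x1eab94a4
word = 0x1eab94a4 → big-endian bytes:
  [0]=0x1e  [1]=0xab  [2]=0x94  [3]=0xa4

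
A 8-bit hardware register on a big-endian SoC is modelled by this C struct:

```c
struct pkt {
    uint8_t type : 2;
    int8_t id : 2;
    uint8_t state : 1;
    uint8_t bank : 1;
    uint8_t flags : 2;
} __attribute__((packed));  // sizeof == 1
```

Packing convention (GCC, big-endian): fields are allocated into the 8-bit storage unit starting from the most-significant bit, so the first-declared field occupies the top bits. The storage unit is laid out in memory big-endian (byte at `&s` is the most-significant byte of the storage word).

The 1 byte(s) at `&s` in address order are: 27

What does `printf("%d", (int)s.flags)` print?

[0]=0x27 (big-endian) → word 0x27
type [6+:2] = (word>>6) & 0x3 = 0
id [4+:2] = (word>>4) & 0x3 = 2
state [3+:1] = (word>>3) & 0x1 = 0
bank [2+:1] = (word>>2) & 0x1 = 1
flags [0+:2] = (word>>0) & 0x3 = 3  ←

3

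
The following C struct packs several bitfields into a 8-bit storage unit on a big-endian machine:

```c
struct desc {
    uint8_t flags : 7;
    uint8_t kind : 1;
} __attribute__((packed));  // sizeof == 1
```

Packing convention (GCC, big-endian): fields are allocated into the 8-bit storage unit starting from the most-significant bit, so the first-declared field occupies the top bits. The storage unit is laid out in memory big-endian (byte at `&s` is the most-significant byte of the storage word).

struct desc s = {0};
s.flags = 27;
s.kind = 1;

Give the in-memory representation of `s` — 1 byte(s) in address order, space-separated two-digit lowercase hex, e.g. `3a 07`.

flags (7b) val=27 bits=0x1b at bit 1: 0x36
kind (1b) val=1 bits=0x1 at bit 0: 0x37
word = 0x37 → big-endian bytes:
  [0]=0x37

37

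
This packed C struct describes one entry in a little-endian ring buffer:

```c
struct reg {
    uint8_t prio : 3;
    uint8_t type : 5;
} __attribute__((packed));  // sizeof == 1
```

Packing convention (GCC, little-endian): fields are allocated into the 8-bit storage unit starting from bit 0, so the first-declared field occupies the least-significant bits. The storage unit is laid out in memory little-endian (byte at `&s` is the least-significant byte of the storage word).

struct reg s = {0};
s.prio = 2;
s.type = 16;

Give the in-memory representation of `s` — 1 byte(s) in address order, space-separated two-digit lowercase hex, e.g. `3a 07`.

prio (3b) val=2 bits=0x2 at bit 0: 0x02
type (5b) val=16 bits=0x10 at bit 3: 0x82
word = 0x82 → little-endian bytes:
  [0]=0x82

82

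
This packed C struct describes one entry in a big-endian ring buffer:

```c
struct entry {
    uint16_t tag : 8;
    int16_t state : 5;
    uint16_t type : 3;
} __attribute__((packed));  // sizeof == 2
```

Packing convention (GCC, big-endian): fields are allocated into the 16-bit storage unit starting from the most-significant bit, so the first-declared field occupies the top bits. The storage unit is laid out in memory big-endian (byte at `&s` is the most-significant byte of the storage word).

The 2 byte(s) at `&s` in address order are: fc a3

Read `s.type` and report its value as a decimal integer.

3

[0]=0xfc [1]=0xa3 (big-endian) → word 0xfca3
tag:8 @ bit 8 → (0xfca3>>8)&0xff = 0xfc
state:5 @ bit 3 → (0xfca3>>3)&0x1f = 0x14
type:3 @ bit 0 → (0xfca3>>0)&0x7 = 0x3  ←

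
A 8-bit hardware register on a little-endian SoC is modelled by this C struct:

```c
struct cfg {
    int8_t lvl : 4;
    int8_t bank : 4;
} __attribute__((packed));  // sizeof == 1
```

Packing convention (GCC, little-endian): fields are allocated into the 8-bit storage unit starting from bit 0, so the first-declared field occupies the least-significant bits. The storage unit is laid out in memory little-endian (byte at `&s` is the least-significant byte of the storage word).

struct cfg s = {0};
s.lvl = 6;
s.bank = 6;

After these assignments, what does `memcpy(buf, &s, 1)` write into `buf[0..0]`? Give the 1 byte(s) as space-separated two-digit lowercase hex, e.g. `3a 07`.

lvl:4 = 6 → 0x6 << 0 → word 0x06
bank:4 = 6 → 0x6 << 4 → word 0x66
word = 0x66 → little-endian bytes:
  [0]=0x66

66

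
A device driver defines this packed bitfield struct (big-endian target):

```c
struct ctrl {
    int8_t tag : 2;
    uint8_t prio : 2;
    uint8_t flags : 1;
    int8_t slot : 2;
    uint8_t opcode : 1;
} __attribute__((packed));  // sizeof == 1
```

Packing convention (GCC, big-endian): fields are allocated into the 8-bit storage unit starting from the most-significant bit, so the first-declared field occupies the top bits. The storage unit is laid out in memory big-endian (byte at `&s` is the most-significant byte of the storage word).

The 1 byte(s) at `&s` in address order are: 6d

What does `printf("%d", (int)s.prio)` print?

2

[0]=0x6d (big-endian) → word 0x6d
tag [6+:2] = (word>>6) & 0x3 = 1
prio [4+:2] = (word>>4) & 0x3 = 2  ←
flags [3+:1] = (word>>3) & 0x1 = 1
slot [1+:2] = (word>>1) & 0x3 = 2
opcode [0+:1] = (word>>0) & 0x1 = 1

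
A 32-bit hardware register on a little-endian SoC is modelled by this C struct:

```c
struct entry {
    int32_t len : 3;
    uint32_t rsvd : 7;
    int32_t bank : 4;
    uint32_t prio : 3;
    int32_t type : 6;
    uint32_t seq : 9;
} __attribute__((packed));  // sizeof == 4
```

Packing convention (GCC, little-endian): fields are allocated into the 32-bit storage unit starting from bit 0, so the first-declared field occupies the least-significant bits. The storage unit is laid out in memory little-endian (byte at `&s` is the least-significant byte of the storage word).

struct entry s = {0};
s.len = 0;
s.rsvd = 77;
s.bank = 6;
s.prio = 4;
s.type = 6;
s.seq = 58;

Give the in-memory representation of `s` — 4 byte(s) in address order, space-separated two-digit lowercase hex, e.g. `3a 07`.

68 1a 0d 1d

len:3 = 0 → 0x0 << 0 → word 0x00000000
rsvd:7 = 77 → 0x4d << 3 → word 0x00000268
bank:4 = 6 → 0x6 << 10 → word 0x00001a68
prio:3 = 4 → 0x4 << 14 → word 0x00011a68
type:6 = 6 → 0x6 << 17 → word 0x000d1a68
seq:9 = 58 → 0x3a << 23 → word 0x1d0d1a68
word = 0x1d0d1a68 → little-endian bytes:
  [0]=0x68  [1]=0x1a  [2]=0x0d  [3]=0x1d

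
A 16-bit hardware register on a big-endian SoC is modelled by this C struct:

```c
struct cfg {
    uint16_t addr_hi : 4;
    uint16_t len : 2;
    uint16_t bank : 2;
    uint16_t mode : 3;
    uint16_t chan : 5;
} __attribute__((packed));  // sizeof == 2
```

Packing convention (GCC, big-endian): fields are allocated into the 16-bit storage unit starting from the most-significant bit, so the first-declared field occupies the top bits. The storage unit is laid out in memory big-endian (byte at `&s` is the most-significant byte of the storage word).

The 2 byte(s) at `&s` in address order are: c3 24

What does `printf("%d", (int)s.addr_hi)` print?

[0]=0xc3 [1]=0x24 (big-endian) → word 0xc324
addr_hi:4 @ bit 12 → (0xc324>>12)&0xf = 0xc  ←
len:2 @ bit 10 → (0xc324>>10)&0x3 = 0x0
bank:2 @ bit 8 → (0xc324>>8)&0x3 = 0x3
mode:3 @ bit 5 → (0xc324>>5)&0x7 = 0x1
chan:5 @ bit 0 → (0xc324>>0)&0x1f = 0x4

12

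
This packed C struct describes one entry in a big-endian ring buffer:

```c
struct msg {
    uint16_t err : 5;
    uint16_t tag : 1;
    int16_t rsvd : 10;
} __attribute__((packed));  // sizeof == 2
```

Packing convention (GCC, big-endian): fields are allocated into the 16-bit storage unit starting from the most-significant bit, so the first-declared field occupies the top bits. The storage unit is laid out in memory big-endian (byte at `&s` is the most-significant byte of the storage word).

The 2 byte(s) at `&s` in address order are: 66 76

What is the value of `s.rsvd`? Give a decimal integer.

-394

[0]=0x66 [1]=0x76 (big-endian) → word 0x6676
err:5 @ bit 11 → (0x6676>>11)&0x1f = 0xc
tag:1 @ bit 10 → (0x6676>>10)&0x1 = 0x1
rsvd:10 @ bit 0 → (0x6676>>0)&0x3ff = 0x276  ←
rsvd signed 10b, MSB=1: 630 - 1024 = -394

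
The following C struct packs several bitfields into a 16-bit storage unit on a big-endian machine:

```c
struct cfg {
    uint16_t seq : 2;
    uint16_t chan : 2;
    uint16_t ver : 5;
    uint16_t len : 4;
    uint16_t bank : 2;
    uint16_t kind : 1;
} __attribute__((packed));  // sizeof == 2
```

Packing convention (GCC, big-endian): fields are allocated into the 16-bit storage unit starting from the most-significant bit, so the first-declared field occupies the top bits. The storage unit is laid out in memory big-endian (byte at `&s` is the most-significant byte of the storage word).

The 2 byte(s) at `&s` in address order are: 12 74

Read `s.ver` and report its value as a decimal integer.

4

[0]=0x12 [1]=0x74 (big-endian) → word 0x1274
seq [14+:2] = (word>>14) & 0x3 = 0
chan [12+:2] = (word>>12) & 0x3 = 1
ver [7+:5] = (word>>7) & 0x1f = 4  ←
len [3+:4] = (word>>3) & 0xf = 14
bank [1+:2] = (word>>1) & 0x3 = 2
kind [0+:1] = (word>>0) & 0x1 = 0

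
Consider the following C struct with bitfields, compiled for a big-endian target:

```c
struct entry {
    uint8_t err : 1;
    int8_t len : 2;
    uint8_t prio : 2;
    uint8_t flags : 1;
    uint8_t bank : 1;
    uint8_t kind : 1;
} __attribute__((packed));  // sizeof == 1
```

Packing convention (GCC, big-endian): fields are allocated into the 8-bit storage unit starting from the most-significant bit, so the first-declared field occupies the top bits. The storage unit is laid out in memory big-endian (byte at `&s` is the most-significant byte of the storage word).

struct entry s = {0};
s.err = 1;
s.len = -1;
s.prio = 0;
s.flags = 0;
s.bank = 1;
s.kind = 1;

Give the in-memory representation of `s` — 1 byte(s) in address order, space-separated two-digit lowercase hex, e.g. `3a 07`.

err:1 = 1 → 0x1 << 7 → word 0x80
len:2 = -1 → 0x3 << 5 → word 0xe0
prio:2 = 0 → 0x0 << 3 → word 0xe0
flags:1 = 0 → 0x0 << 2 → word 0xe0
bank:1 = 1 → 0x1 << 1 → word 0xe2
kind:1 = 1 → 0x1 << 0 → word 0xe3
word = 0xe3 → big-endian bytes:
  [0]=0xe3

e3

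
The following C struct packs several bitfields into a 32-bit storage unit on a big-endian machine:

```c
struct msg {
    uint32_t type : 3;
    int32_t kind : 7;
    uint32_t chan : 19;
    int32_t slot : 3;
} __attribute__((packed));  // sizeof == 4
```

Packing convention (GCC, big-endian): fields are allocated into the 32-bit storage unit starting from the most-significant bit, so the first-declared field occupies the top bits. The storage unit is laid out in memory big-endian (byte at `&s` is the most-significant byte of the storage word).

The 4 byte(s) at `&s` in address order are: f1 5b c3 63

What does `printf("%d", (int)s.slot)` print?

3

[0]=0xf1 [1]=0x5b [2]=0xc3 [3]=0x63 (big-endian) → word 0xf15bc363
type [29+:3] = (word>>29) & 0x7 = 7
kind [22+:7] = (word>>22) & 0x7f = 69
chan [3+:19] = (word>>3) & 0x7ffff = 227436
slot [0+:3] = (word>>0) & 0x7 = 3  ←
slot signed 3b, MSB=0: value = 3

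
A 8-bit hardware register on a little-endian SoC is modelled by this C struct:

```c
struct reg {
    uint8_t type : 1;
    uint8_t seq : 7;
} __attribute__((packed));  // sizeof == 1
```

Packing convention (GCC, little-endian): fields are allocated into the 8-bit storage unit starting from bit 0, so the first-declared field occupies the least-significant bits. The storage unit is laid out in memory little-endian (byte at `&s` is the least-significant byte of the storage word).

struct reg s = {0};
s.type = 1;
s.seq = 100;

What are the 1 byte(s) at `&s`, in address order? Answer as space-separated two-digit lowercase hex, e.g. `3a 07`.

c9

type:1 = 1 → 0x1 << 0 → word 0x01
seq:7 = 100 → 0x64 << 1 → word 0xc9
word = 0xc9 → little-endian bytes:
  [0]=0xc9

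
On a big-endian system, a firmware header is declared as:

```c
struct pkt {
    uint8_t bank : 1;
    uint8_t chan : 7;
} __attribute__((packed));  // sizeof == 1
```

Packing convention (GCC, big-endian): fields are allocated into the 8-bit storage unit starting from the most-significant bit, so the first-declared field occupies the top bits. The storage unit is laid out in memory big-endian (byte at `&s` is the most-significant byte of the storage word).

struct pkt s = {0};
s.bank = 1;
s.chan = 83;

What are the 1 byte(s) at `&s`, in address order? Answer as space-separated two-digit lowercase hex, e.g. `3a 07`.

bank (1b) val=1 bits=0x1 at bit 7: 0x80
chan (7b) val=83 bits=0x53 at bit 0: 0xd3
word = 0xd3 → big-endian bytes:
  [0]=0xd3

d3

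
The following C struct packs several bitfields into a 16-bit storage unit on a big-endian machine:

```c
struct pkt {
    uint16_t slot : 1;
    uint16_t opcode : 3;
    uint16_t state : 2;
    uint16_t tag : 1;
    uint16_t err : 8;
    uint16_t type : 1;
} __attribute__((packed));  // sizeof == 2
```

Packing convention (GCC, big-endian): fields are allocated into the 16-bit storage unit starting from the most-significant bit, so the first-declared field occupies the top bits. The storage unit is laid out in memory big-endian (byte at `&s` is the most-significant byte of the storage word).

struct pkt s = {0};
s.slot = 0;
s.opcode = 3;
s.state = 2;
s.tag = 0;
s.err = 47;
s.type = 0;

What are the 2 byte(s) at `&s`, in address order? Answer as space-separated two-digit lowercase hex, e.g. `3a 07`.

38 5e

slot (1b) val=0 bits=0x0 at bit 15: 0x0000
opcode (3b) val=3 bits=0x3 at bit 12: 0x3000
state (2b) val=2 bits=0x2 at bit 10: 0x3800
tag (1b) val=0 bits=0x0 at bit 9: 0x3800
err (8b) val=47 bits=0x2f at bit 1: 0x385e
type (1b) val=0 bits=0x0 at bit 0: 0x385e
word = 0x385e → big-endian bytes:
  [0]=0x38  [1]=0x5e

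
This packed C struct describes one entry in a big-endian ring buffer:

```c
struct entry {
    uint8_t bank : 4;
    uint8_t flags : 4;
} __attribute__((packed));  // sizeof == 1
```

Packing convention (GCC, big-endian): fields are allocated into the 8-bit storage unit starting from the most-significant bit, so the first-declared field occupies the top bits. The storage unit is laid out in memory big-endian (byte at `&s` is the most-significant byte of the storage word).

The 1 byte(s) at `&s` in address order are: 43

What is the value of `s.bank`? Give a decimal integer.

[0]=0x43 (big-endian) → word 0x43
bank [4+:4] = (word>>4) & 0xf = 4  ←
flags [0+:4] = (word>>0) & 0xf = 3

4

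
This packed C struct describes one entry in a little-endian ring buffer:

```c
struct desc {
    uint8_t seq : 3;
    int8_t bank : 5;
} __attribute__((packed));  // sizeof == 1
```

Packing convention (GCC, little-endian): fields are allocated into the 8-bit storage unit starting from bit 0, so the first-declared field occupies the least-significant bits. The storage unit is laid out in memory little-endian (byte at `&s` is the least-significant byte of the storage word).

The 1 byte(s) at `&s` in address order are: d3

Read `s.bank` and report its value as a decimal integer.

[0]=0xd3 (little-endian) → word 0xd3
seq [0+:3] = (word>>0) & 0x7 = 3
bank [3+:5] = (word>>3) & 0x1f = 26  ←
bank signed 5b, MSB=1: 26 - 32 = -6

-6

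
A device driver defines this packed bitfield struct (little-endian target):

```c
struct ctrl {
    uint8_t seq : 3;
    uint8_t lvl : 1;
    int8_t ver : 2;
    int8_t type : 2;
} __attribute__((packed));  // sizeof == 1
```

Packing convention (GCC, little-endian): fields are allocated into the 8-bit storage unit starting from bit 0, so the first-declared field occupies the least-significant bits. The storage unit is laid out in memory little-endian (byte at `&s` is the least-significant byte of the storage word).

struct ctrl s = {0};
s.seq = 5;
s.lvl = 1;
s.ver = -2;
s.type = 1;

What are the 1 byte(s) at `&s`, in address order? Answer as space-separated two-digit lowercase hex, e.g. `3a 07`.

6d

seq (3b) val=5 bits=0x5 at bit 0: 0x05
lvl (1b) val=1 bits=0x1 at bit 3: 0x0d
ver (2b) val=-2 bits=0x2 at bit 4: 0x2d
type (2b) val=1 bits=0x1 at bit 6: 0x6d
word = 0x6d → little-endian bytes:
  [0]=0x6d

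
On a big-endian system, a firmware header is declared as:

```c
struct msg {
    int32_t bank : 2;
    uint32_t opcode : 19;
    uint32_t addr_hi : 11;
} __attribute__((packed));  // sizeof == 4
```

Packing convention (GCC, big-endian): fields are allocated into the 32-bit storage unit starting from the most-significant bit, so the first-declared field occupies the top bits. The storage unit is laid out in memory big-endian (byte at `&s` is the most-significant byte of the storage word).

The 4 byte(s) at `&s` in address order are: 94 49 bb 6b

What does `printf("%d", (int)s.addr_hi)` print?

875

[0]=0x94 [1]=0x49 [2]=0xbb [3]=0x6b (big-endian) → word 0x9449bb6b
bank [30+:2] = (word>>30) & 0x3 = 2
opcode [11+:19] = (word>>11) & 0x7ffff = 166199
addr_hi [0+:11] = (word>>0) & 0x7ff = 875  ←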